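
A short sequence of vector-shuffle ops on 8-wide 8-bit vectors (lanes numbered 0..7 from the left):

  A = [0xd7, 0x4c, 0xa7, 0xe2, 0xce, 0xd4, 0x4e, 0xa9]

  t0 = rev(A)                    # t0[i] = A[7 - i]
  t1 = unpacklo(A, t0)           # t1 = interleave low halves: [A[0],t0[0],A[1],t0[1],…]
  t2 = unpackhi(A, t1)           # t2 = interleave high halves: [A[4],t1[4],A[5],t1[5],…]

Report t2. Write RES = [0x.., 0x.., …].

RES = [0xce, 0xa7, 0xd4, 0xd4, 0x4e, 0xe2, 0xa9, 0xce]

  t0: a9 4e d4 ce e2 a7 4c d7
  t1: d7 a9 4c 4e a7 d4 e2 ce
  t2: ce a7 d4 d4 4e e2 a9 ce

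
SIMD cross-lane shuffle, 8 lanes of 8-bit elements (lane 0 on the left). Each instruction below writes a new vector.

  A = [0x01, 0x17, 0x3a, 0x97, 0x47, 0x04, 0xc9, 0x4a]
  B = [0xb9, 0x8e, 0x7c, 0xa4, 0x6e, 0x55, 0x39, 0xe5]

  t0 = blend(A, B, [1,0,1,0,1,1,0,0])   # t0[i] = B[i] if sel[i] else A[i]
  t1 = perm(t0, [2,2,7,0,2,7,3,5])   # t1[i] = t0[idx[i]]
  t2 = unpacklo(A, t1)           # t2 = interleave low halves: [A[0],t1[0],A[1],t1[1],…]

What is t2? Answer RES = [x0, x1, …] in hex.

t0 = [0xb9, 0x17, 0x7c, 0x97, 0x6e, 0x55, 0xc9, 0x4a]
t1 = [0x7c, 0x7c, 0x4a, 0xb9, 0x7c, 0x4a, 0x97, 0x55]
t2 = [0x01, 0x7c, 0x17, 0x7c, 0x3a, 0x4a, 0x97, 0xb9]

RES = [ 0x01  0x7c  0x17  0x7c  0x3a  0x4a  0x97  0xb9 ]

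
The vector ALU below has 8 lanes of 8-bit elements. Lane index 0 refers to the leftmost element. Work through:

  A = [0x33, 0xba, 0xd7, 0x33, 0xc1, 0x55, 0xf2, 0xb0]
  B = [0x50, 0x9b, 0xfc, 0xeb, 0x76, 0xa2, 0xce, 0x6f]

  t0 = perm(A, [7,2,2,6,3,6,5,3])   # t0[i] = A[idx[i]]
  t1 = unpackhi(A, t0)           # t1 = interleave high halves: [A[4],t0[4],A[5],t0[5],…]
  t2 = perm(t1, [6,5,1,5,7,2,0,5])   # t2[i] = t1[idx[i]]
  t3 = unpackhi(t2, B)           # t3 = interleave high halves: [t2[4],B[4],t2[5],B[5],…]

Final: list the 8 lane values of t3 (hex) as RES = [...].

→ t0 |b0|d7|d7|f2|33|f2|55|33|
→ t1 |c1|33|55|f2|f2|55|b0|33|
→ t2 |b0|55|33|55|33|55|c1|55|
→ t3 |33|76|55|a2|c1|ce|55|6f|

RES = [ 0x33  0x76  0x55  0xa2  0xc1  0xce  0x55  0x6f ]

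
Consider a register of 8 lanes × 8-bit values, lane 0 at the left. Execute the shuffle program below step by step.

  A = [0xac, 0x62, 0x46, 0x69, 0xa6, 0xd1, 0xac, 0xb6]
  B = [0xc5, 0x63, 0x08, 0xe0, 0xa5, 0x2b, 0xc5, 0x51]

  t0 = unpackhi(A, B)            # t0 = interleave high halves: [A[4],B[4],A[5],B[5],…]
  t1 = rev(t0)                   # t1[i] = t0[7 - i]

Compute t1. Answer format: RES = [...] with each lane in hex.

  t0: a6 a5 d1 2b ac c5 b6 51
  t1: 51 b6 c5 ac 2b d1 a5 a6

RES = [0x51, 0xb6, 0xc5, 0xac, 0x2b, 0xd1, 0xa5, 0xa6]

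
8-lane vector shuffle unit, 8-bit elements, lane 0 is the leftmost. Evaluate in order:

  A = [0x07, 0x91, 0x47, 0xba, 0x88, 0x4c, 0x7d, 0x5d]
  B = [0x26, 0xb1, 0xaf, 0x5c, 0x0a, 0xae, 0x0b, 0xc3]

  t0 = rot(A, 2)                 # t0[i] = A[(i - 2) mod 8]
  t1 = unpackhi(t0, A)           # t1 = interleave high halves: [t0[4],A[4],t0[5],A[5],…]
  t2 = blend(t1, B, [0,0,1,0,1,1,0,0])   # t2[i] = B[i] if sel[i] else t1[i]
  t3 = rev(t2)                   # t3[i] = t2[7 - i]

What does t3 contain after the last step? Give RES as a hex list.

RES = [ 0x5d  0x4c  0xae  0x0a  0x4c  0xaf  0x88  0x47 ]

t0 = [0x7d, 0x5d, 0x07, 0x91, 0x47, 0xba, 0x88, 0x4c]
t1 = [0x47, 0x88, 0xba, 0x4c, 0x88, 0x7d, 0x4c, 0x5d]
t2 = [0x47, 0x88, 0xaf, 0x4c, 0x0a, 0xae, 0x4c, 0x5d]
t3 = [0x5d, 0x4c, 0xae, 0x0a, 0x4c, 0xaf, 0x88, 0x47]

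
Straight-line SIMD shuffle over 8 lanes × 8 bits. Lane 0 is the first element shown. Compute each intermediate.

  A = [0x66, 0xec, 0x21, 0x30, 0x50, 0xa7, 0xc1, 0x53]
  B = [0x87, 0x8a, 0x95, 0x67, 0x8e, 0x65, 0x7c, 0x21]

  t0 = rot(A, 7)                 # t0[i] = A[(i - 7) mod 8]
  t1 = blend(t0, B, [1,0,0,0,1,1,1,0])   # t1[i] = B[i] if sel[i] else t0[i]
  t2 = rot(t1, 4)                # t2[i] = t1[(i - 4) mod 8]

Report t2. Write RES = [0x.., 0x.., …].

RES = [0x8e, 0x65, 0x7c, 0x66, 0x87, 0x21, 0x30, 0x50]

  t0: ec 21 30 50 a7 c1 53 66
  t1: 87 21 30 50 8e 65 7c 66
  t2: 8e 65 7c 66 87 21 30 50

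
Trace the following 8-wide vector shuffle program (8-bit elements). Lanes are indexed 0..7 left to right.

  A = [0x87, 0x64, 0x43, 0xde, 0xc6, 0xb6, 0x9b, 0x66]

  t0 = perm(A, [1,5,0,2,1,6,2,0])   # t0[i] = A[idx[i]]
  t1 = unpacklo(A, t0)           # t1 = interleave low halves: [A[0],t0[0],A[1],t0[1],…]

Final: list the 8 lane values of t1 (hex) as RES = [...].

RES = [ 0x87  0x64  0x64  0xb6  0x43  0x87  0xde  0x43 ]

→ t0 |64|b6|87|43|64|9b|43|87|
→ t1 |87|64|64|b6|43|87|de|43|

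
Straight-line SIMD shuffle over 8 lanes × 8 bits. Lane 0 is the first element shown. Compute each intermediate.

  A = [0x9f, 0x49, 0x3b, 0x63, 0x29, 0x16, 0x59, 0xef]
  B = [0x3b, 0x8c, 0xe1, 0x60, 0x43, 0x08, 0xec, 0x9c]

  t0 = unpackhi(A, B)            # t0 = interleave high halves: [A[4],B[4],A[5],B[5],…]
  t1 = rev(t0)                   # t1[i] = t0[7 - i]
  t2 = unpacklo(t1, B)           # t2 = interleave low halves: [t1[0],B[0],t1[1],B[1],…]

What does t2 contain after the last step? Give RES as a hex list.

  t0: 29 43 16 08 59 ec ef 9c
  t1: 9c ef ec 59 08 16 43 29
  t2: 9c 3b ef 8c ec e1 59 60

RES = [ 0x9c  0x3b  0xef  0x8c  0xec  0xe1  0x59  0x60 ]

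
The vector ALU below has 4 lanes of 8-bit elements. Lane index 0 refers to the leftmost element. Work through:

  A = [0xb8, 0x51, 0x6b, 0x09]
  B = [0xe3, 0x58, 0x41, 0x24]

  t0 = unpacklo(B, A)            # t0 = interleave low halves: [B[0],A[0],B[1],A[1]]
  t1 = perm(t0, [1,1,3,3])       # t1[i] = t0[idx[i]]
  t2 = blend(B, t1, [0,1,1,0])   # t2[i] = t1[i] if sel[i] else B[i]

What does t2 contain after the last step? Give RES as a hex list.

t0 = [0xe3, 0xb8, 0x58, 0x51]
t1 = [0xb8, 0xb8, 0x51, 0x51]
t2 = [0xe3, 0xb8, 0x51, 0x24]

RES = [ 0xe3  0xb8  0x51  0x24 ]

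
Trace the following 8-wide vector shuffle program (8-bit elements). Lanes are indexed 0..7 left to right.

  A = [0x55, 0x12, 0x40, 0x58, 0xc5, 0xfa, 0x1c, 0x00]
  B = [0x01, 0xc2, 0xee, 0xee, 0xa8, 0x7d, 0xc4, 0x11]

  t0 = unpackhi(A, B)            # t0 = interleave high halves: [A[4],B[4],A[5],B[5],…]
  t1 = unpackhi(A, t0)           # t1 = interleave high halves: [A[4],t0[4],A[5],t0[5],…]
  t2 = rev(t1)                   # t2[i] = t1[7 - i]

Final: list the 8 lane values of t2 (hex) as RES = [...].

RES = [ 0x11  0x00  0x00  0x1c  0xc4  0xfa  0x1c  0xc5 ]

  t0: c5 a8 fa 7d 1c c4 00 11
  t1: c5 1c fa c4 1c 00 00 11
  t2: 11 00 00 1c c4 fa 1c c5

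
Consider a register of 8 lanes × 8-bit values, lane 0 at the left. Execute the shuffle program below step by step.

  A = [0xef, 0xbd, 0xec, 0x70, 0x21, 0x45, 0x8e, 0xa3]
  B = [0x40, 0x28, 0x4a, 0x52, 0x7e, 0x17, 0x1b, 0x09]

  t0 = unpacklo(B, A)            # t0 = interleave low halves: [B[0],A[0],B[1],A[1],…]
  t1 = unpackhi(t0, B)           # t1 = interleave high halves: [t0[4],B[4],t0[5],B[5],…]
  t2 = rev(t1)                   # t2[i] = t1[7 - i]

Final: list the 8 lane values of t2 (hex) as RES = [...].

RES = [ 0x09  0x70  0x1b  0x52  0x17  0xec  0x7e  0x4a ]

t0 = [0x40, 0xef, 0x28, 0xbd, 0x4a, 0xec, 0x52, 0x70]
t1 = [0x4a, 0x7e, 0xec, 0x17, 0x52, 0x1b, 0x70, 0x09]
t2 = [0x09, 0x70, 0x1b, 0x52, 0x17, 0xec, 0x7e, 0x4a]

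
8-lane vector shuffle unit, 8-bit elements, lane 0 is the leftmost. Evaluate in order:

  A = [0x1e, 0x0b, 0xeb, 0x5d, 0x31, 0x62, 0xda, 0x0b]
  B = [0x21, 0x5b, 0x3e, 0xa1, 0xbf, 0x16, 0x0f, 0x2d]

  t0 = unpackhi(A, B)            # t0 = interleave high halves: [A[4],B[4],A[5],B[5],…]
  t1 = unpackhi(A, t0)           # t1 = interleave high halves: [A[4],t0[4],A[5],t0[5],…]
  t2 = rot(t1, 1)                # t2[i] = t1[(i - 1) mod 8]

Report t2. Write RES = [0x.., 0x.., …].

RES = [0x2d, 0x31, 0xda, 0x62, 0x0f, 0xda, 0x0b, 0x0b]

t0 = [0x31, 0xbf, 0x62, 0x16, 0xda, 0x0f, 0x0b, 0x2d]
t1 = [0x31, 0xda, 0x62, 0x0f, 0xda, 0x0b, 0x0b, 0x2d]
t2 = [0x2d, 0x31, 0xda, 0x62, 0x0f, 0xda, 0x0b, 0x0b]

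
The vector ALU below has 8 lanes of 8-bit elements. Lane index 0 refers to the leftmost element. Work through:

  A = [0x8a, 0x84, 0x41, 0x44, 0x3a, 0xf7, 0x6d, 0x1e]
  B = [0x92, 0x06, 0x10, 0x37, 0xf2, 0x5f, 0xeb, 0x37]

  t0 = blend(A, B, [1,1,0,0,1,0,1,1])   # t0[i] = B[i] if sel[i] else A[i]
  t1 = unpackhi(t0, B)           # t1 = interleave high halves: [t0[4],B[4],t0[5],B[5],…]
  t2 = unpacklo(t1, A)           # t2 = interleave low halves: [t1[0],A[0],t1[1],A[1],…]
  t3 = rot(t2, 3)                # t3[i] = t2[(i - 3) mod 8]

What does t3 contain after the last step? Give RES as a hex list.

RES = [0x41, 0x5f, 0x44, 0xf2, 0x8a, 0xf2, 0x84, 0xf7]

→ t0 |92|06|41|44|f2|f7|eb|37|
→ t1 |f2|f2|f7|5f|eb|eb|37|37|
→ t2 |f2|8a|f2|84|f7|41|5f|44|
→ t3 |41|5f|44|f2|8a|f2|84|f7|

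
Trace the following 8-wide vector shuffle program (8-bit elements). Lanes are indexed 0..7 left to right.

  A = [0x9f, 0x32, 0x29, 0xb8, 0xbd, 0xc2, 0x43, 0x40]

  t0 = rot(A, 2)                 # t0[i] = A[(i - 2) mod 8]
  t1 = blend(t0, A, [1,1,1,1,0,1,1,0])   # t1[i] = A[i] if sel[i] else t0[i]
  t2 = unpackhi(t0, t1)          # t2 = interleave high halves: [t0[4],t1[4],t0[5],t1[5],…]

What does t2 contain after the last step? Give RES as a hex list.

RES = [0x29, 0x29, 0xb8, 0xc2, 0xbd, 0x43, 0xc2, 0xc2]

t0 = [0x43, 0x40, 0x9f, 0x32, 0x29, 0xb8, 0xbd, 0xc2]
t1 = [0x9f, 0x32, 0x29, 0xb8, 0x29, 0xc2, 0x43, 0xc2]
t2 = [0x29, 0x29, 0xb8, 0xc2, 0xbd, 0x43, 0xc2, 0xc2]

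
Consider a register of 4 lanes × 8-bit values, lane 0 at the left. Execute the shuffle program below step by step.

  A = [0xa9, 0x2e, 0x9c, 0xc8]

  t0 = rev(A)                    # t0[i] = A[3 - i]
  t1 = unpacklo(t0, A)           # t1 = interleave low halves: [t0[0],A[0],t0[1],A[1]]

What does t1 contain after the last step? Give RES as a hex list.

→ t0 |c8|9c|2e|a9|
→ t1 |c8|a9|9c|2e|

RES = [ 0xc8  0xa9  0x9c  0x2e ]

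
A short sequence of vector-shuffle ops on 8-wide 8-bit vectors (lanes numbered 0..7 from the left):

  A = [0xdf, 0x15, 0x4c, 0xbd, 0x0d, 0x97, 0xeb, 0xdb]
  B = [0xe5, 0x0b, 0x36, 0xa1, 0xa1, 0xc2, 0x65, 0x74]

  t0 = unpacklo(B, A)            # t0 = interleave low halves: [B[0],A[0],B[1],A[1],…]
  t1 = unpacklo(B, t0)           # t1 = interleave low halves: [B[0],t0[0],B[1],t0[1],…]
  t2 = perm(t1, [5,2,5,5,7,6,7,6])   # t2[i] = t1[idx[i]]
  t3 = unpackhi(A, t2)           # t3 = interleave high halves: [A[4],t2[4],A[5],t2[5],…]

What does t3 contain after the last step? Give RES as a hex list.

  t0: e5 df 0b 15 36 4c a1 bd
  t1: e5 e5 0b df 36 0b a1 15
  t2: 0b 0b 0b 0b 15 a1 15 a1
  t3: 0d 15 97 a1 eb 15 db a1

RES = [ 0x0d  0x15  0x97  0xa1  0xeb  0x15  0xdb  0xa1 ]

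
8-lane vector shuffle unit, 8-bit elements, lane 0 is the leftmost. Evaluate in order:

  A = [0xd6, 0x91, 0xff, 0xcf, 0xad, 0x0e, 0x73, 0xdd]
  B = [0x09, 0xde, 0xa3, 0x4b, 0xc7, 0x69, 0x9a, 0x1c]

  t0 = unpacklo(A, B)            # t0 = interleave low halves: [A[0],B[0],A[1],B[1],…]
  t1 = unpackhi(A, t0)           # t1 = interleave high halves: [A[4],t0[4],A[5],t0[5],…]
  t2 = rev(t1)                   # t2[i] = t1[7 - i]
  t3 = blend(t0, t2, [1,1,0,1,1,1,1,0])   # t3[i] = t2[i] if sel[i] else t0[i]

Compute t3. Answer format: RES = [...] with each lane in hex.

RES = [0x4b, 0xdd, 0x91, 0x73, 0xa3, 0x0e, 0xff, 0x4b]

  t0: d6 09 91 de ff a3 cf 4b
  t1: ad ff 0e a3 73 cf dd 4b
  t2: 4b dd cf 73 a3 0e ff ad
  t3: 4b dd 91 73 a3 0e ff 4b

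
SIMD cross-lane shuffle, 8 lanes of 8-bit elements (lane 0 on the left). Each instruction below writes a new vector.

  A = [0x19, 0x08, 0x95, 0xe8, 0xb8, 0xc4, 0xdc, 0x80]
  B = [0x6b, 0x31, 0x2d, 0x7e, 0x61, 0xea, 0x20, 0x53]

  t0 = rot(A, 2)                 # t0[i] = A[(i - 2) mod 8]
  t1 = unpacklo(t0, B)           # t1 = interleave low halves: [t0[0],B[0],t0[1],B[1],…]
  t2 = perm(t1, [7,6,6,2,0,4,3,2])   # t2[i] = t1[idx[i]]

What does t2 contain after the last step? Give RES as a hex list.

RES = [ 0x7e  0x08  0x08  0x80  0xdc  0x19  0x31  0x80 ]

→ t0 |dc|80|19|08|95|e8|b8|c4|
→ t1 |dc|6b|80|31|19|2d|08|7e|
→ t2 |7e|08|08|80|dc|19|31|80|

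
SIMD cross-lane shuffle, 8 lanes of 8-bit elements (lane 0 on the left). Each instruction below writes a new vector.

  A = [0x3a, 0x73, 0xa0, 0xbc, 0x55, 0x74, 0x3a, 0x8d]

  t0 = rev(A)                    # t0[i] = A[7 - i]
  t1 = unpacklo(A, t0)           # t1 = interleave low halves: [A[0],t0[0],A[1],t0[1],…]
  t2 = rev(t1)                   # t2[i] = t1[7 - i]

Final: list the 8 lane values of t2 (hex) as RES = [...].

→ t0 |8d|3a|74|55|bc|a0|73|3a|
→ t1 |3a|8d|73|3a|a0|74|bc|55|
→ t2 |55|bc|74|a0|3a|73|8d|3a|

RES = [0x55, 0xbc, 0x74, 0xa0, 0x3a, 0x73, 0x8d, 0x3a]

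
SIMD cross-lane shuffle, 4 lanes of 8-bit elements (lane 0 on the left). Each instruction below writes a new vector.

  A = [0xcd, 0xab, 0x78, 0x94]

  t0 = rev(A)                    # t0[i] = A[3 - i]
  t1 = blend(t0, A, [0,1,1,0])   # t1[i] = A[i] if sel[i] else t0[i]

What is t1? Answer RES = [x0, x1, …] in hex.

t0 = [0x94, 0x78, 0xab, 0xcd]
t1 = [0x94, 0xab, 0x78, 0xcd]

RES = [0x94, 0xab, 0x78, 0xcd]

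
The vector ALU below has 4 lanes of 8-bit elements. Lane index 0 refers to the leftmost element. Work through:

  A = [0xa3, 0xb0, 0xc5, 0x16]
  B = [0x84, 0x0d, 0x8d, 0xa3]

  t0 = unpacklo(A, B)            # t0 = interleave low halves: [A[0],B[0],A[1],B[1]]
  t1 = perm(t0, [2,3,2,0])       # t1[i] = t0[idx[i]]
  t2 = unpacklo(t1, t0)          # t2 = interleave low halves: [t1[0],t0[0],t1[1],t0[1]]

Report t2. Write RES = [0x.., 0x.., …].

  t0: a3 84 b0 0d
  t1: b0 0d b0 a3
  t2: b0 a3 0d 84

RES = [ 0xb0  0xa3  0x0d  0x84 ]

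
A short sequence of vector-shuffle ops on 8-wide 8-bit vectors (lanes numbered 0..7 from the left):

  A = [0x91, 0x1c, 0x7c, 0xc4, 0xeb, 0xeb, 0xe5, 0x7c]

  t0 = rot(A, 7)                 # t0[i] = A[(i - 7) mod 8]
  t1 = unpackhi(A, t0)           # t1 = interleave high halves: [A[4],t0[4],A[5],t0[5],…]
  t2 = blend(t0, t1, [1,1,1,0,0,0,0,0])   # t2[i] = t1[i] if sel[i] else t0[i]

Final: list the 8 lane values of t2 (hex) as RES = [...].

RES = [ 0xeb  0xeb  0xeb  0xeb  0xeb  0xe5  0x7c  0x91 ]

  t0: 1c 7c c4 eb eb e5 7c 91
  t1: eb eb eb e5 e5 7c 7c 91
  t2: eb eb eb eb eb e5 7c 91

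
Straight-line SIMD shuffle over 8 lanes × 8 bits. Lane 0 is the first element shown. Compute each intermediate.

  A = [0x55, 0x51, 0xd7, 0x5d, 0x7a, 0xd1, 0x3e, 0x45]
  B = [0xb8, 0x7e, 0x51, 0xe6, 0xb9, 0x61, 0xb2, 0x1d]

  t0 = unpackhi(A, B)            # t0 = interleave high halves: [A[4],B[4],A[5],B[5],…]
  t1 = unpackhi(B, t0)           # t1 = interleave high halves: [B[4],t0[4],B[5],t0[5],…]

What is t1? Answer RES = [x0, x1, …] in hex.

RES = [ 0xb9  0x3e  0x61  0xb2  0xb2  0x45  0x1d  0x1d ]

  t0: 7a b9 d1 61 3e b2 45 1d
  t1: b9 3e 61 b2 b2 45 1d 1d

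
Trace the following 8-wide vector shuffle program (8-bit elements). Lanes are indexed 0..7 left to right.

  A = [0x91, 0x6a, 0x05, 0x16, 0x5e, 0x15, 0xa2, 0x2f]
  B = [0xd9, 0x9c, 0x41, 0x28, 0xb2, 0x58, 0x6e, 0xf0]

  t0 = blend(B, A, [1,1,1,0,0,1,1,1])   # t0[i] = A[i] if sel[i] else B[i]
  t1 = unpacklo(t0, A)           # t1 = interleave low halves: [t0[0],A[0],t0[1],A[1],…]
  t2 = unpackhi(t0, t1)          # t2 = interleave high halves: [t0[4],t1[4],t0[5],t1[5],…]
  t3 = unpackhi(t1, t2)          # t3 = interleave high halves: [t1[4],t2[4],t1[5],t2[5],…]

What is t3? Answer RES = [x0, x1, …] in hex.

RES = [0x05, 0xa2, 0x05, 0x28, 0x28, 0x2f, 0x16, 0x16]

t0 = [0x91, 0x6a, 0x05, 0x28, 0xb2, 0x15, 0xa2, 0x2f]
t1 = [0x91, 0x91, 0x6a, 0x6a, 0x05, 0x05, 0x28, 0x16]
t2 = [0xb2, 0x05, 0x15, 0x05, 0xa2, 0x28, 0x2f, 0x16]
t3 = [0x05, 0xa2, 0x05, 0x28, 0x28, 0x2f, 0x16, 0x16]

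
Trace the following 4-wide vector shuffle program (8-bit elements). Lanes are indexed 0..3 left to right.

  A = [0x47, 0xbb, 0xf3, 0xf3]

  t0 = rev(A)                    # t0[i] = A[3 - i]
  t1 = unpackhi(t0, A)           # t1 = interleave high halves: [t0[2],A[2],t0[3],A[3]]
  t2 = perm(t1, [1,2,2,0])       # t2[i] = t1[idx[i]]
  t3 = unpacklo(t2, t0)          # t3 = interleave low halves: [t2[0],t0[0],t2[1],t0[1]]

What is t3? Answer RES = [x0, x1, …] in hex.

→ t0 |f3|f3|bb|47|
→ t1 |bb|f3|47|f3|
→ t2 |f3|47|47|bb|
→ t3 |f3|f3|47|f3|

RES = [ 0xf3  0xf3  0x47  0xf3 ]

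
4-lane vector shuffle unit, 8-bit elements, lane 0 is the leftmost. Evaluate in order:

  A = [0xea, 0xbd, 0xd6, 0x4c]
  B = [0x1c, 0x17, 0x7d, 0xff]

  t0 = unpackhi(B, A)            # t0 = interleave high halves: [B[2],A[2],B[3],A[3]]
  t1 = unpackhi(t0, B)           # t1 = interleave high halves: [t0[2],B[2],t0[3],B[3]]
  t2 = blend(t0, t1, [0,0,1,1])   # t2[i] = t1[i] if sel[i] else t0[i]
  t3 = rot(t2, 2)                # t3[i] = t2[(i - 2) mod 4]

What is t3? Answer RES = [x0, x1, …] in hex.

RES = [0x4c, 0xff, 0x7d, 0xd6]

t0 = [0x7d, 0xd6, 0xff, 0x4c]
t1 = [0xff, 0x7d, 0x4c, 0xff]
t2 = [0x7d, 0xd6, 0x4c, 0xff]
t3 = [0x4c, 0xff, 0x7d, 0xd6]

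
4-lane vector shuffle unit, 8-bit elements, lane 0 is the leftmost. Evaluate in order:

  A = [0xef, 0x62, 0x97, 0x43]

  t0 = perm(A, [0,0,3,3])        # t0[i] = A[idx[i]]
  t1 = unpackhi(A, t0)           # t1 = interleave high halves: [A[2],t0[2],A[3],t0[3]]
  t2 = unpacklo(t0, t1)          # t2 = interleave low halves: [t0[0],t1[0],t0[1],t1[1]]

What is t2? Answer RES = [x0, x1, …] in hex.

t0 = [0xef, 0xef, 0x43, 0x43]
t1 = [0x97, 0x43, 0x43, 0x43]
t2 = [0xef, 0x97, 0xef, 0x43]

RES = [ 0xef  0x97  0xef  0x43 ]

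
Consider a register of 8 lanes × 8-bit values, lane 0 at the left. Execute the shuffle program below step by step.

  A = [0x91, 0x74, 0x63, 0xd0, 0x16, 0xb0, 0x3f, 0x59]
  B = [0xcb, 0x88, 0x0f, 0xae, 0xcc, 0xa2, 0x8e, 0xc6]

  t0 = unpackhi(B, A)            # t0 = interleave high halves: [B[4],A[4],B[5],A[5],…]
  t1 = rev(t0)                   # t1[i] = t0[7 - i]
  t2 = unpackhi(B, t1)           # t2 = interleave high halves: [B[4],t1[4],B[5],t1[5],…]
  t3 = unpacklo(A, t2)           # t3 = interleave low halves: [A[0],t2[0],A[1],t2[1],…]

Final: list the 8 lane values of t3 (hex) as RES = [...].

RES = [ 0x91  0xcc  0x74  0xb0  0x63  0xa2  0xd0  0xa2 ]

  t0: cc 16 a2 b0 8e 3f c6 59
  t1: 59 c6 3f 8e b0 a2 16 cc
  t2: cc b0 a2 a2 8e 16 c6 cc
  t3: 91 cc 74 b0 63 a2 d0 a2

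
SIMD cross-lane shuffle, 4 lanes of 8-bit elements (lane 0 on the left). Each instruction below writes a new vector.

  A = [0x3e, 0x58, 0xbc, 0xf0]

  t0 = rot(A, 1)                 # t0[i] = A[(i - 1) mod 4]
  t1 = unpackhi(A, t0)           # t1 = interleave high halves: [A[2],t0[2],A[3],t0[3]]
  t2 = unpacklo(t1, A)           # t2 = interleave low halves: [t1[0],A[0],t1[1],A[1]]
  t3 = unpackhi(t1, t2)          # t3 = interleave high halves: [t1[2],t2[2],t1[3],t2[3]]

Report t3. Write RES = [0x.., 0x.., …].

t0 = [0xf0, 0x3e, 0x58, 0xbc]
t1 = [0xbc, 0x58, 0xf0, 0xbc]
t2 = [0xbc, 0x3e, 0x58, 0x58]
t3 = [0xf0, 0x58, 0xbc, 0x58]

RES = [ 0xf0  0x58  0xbc  0x58 ]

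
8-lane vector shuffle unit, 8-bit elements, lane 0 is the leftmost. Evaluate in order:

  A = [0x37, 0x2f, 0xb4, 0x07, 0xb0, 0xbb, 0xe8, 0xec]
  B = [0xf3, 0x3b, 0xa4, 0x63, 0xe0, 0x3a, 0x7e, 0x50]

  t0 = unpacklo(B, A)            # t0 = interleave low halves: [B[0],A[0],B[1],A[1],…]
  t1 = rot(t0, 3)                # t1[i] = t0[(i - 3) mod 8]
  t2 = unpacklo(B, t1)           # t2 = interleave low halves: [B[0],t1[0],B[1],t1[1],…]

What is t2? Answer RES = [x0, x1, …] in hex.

t0 = [0xf3, 0x37, 0x3b, 0x2f, 0xa4, 0xb4, 0x63, 0x07]
t1 = [0xb4, 0x63, 0x07, 0xf3, 0x37, 0x3b, 0x2f, 0xa4]
t2 = [0xf3, 0xb4, 0x3b, 0x63, 0xa4, 0x07, 0x63, 0xf3]

RES = [0xf3, 0xb4, 0x3b, 0x63, 0xa4, 0x07, 0x63, 0xf3]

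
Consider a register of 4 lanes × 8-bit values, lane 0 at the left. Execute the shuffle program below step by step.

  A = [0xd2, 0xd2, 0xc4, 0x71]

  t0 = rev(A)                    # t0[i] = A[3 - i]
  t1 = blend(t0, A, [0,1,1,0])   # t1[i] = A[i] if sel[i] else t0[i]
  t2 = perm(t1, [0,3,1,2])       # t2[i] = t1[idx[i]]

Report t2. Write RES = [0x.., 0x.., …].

RES = [0x71, 0xd2, 0xd2, 0xc4]

→ t0 |71|c4|d2|d2|
→ t1 |71|d2|c4|d2|
→ t2 |71|d2|d2|c4|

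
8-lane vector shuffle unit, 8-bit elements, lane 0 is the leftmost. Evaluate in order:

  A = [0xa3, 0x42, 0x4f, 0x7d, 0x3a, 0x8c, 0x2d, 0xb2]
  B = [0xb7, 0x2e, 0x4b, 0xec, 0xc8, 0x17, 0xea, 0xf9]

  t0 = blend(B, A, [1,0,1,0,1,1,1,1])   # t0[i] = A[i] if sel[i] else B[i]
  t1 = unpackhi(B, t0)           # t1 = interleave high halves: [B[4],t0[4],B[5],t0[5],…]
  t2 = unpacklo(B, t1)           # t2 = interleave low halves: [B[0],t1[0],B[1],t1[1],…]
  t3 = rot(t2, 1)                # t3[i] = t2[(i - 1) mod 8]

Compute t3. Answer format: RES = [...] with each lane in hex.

RES = [0x8c, 0xb7, 0xc8, 0x2e, 0x3a, 0x4b, 0x17, 0xec]

→ t0 |a3|2e|4f|ec|3a|8c|2d|b2|
→ t1 |c8|3a|17|8c|ea|2d|f9|b2|
→ t2 |b7|c8|2e|3a|4b|17|ec|8c|
→ t3 |8c|b7|c8|2e|3a|4b|17|ec|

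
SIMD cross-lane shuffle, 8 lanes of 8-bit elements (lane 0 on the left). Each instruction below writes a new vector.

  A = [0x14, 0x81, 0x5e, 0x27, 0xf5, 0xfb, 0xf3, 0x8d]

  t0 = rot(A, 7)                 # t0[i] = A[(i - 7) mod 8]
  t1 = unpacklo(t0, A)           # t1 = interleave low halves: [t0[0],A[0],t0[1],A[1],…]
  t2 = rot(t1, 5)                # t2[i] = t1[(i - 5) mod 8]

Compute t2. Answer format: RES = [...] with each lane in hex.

RES = [0x81, 0x27, 0x5e, 0xf5, 0x27, 0x81, 0x14, 0x5e]

t0 = [0x81, 0x5e, 0x27, 0xf5, 0xfb, 0xf3, 0x8d, 0x14]
t1 = [0x81, 0x14, 0x5e, 0x81, 0x27, 0x5e, 0xf5, 0x27]
t2 = [0x81, 0x27, 0x5e, 0xf5, 0x27, 0x81, 0x14, 0x5e]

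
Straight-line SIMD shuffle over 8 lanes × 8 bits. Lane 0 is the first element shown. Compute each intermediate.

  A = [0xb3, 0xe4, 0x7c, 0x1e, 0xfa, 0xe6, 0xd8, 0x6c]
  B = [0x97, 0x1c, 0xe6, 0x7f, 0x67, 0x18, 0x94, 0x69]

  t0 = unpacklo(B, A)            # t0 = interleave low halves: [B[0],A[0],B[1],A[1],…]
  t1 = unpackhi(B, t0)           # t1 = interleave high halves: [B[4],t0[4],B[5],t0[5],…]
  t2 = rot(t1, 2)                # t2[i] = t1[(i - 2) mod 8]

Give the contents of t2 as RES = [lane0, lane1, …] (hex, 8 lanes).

RES = [0x69, 0x1e, 0x67, 0xe6, 0x18, 0x7c, 0x94, 0x7f]

→ t0 |97|b3|1c|e4|e6|7c|7f|1e|
→ t1 |67|e6|18|7c|94|7f|69|1e|
→ t2 |69|1e|67|e6|18|7c|94|7f|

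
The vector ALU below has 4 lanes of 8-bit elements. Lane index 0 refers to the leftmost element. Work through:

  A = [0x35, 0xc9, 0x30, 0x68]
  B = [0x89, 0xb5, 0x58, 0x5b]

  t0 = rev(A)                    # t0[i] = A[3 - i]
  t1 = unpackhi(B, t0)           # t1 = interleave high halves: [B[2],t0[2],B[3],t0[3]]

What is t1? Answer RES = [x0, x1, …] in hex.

RES = [ 0x58  0xc9  0x5b  0x35 ]

t0 = [0x68, 0x30, 0xc9, 0x35]
t1 = [0x58, 0xc9, 0x5b, 0x35]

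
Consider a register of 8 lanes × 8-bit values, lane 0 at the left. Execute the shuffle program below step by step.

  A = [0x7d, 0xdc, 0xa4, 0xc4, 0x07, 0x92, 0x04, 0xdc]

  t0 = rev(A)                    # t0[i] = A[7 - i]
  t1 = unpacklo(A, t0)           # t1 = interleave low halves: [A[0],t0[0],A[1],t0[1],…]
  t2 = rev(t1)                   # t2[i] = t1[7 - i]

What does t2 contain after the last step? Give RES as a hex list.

RES = [0x07, 0xc4, 0x92, 0xa4, 0x04, 0xdc, 0xdc, 0x7d]

  t0: dc 04 92 07 c4 a4 dc 7d
  t1: 7d dc dc 04 a4 92 c4 07
  t2: 07 c4 92 a4 04 dc dc 7d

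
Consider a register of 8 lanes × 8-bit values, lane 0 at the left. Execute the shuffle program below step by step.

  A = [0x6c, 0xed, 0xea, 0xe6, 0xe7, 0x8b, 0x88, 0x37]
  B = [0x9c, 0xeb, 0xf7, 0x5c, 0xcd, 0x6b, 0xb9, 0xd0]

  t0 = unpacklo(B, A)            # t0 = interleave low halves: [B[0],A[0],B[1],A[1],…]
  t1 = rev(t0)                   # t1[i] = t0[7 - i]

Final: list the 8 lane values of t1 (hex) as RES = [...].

  t0: 9c 6c eb ed f7 ea 5c e6
  t1: e6 5c ea f7 ed eb 6c 9c

RES = [ 0xe6  0x5c  0xea  0xf7  0xed  0xeb  0x6c  0x9c ]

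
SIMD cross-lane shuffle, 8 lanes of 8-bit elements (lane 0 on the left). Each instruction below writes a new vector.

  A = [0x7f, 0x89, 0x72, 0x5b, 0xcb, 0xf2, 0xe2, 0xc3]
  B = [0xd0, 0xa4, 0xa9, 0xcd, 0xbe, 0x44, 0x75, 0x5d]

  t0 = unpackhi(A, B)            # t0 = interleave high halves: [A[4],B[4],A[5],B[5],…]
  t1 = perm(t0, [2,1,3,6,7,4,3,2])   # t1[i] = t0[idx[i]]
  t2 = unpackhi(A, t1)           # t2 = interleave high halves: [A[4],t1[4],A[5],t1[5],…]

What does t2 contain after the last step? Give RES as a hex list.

  t0: cb be f2 44 e2 75 c3 5d
  t1: f2 be 44 c3 5d e2 44 f2
  t2: cb 5d f2 e2 e2 44 c3 f2

RES = [ 0xcb  0x5d  0xf2  0xe2  0xe2  0x44  0xc3  0xf2 ]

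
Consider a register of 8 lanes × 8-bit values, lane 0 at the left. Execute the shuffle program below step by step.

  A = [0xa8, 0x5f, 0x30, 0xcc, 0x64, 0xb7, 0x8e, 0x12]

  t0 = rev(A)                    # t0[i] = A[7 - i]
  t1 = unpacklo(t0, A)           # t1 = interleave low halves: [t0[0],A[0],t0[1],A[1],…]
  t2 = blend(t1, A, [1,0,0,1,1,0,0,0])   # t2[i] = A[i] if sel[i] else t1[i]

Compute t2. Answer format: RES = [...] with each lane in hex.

RES = [ 0xa8  0xa8  0x8e  0xcc  0x64  0x30  0x64  0xcc ]

t0 = [0x12, 0x8e, 0xb7, 0x64, 0xcc, 0x30, 0x5f, 0xa8]
t1 = [0x12, 0xa8, 0x8e, 0x5f, 0xb7, 0x30, 0x64, 0xcc]
t2 = [0xa8, 0xa8, 0x8e, 0xcc, 0x64, 0x30, 0x64, 0xcc]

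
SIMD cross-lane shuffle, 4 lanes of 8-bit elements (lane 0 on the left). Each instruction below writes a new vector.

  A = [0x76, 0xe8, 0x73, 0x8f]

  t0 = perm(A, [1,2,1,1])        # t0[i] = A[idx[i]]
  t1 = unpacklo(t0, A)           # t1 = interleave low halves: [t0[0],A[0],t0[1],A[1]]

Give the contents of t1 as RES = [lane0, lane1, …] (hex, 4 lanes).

  t0: e8 73 e8 e8
  t1: e8 76 73 e8

RES = [ 0xe8  0x76  0x73  0xe8 ]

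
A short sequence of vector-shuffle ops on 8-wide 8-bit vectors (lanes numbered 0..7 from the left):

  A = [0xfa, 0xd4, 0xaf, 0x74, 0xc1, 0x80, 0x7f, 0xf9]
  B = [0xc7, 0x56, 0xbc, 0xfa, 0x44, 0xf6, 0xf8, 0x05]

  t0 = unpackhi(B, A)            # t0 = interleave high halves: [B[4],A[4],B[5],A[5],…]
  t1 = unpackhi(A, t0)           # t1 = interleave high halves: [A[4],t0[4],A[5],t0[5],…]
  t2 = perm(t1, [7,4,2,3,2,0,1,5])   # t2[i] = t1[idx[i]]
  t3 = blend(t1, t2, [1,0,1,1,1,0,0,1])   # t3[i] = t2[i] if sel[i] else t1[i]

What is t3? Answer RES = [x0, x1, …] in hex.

RES = [ 0xf9  0xf8  0x80  0x7f  0x80  0x05  0xf9  0x05 ]

t0 = [0x44, 0xc1, 0xf6, 0x80, 0xf8, 0x7f, 0x05, 0xf9]
t1 = [0xc1, 0xf8, 0x80, 0x7f, 0x7f, 0x05, 0xf9, 0xf9]
t2 = [0xf9, 0x7f, 0x80, 0x7f, 0x80, 0xc1, 0xf8, 0x05]
t3 = [0xf9, 0xf8, 0x80, 0x7f, 0x80, 0x05, 0xf9, 0x05]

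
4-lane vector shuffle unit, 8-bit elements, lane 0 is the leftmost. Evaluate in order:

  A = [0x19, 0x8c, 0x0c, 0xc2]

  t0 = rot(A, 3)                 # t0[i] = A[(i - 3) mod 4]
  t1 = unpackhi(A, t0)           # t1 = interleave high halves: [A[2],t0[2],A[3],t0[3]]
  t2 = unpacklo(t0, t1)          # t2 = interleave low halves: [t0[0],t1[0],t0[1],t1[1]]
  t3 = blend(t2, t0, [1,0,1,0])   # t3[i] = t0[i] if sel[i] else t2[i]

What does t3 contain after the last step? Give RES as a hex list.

RES = [0x8c, 0x0c, 0xc2, 0xc2]

t0 = [0x8c, 0x0c, 0xc2, 0x19]
t1 = [0x0c, 0xc2, 0xc2, 0x19]
t2 = [0x8c, 0x0c, 0x0c, 0xc2]
t3 = [0x8c, 0x0c, 0xc2, 0xc2]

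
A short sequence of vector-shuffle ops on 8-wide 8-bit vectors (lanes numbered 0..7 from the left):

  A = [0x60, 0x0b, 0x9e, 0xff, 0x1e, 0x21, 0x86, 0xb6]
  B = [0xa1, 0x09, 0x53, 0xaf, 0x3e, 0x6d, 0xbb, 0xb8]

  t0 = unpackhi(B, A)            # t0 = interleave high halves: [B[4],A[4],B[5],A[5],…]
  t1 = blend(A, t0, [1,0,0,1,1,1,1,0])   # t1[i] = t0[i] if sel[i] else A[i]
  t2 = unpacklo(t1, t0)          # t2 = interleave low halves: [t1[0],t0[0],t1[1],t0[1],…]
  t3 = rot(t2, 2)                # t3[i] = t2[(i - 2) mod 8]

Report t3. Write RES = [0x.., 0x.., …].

→ t0 |3e|1e|6d|21|bb|86|b8|b6|
→ t1 |3e|0b|9e|21|bb|86|b8|b6|
→ t2 |3e|3e|0b|1e|9e|6d|21|21|
→ t3 |21|21|3e|3e|0b|1e|9e|6d|

RES = [ 0x21  0x21  0x3e  0x3e  0x0b  0x1e  0x9e  0x6d ]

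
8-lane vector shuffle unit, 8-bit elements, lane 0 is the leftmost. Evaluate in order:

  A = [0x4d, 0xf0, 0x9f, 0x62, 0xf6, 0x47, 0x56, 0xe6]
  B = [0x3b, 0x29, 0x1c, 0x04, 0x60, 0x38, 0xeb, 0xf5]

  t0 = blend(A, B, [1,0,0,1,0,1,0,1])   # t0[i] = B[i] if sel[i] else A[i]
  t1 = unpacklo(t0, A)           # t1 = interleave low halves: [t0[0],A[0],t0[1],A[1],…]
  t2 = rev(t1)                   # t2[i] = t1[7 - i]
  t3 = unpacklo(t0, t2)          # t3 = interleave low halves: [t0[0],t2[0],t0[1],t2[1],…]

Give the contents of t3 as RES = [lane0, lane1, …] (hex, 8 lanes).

RES = [0x3b, 0x62, 0xf0, 0x04, 0x9f, 0x9f, 0x04, 0x9f]

→ t0 |3b|f0|9f|04|f6|38|56|f5|
→ t1 |3b|4d|f0|f0|9f|9f|04|62|
→ t2 |62|04|9f|9f|f0|f0|4d|3b|
→ t3 |3b|62|f0|04|9f|9f|04|9f|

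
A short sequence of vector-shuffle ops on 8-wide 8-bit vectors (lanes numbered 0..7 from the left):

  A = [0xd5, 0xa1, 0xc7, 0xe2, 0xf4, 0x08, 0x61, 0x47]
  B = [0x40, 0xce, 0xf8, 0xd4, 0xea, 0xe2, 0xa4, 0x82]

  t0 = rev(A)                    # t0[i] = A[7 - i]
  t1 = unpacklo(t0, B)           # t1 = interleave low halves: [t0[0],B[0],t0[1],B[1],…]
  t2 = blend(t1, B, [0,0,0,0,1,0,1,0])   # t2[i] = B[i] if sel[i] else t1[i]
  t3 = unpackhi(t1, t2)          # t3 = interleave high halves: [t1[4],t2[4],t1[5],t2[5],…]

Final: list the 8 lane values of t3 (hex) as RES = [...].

RES = [ 0x08  0xea  0xf8  0xf8  0xf4  0xa4  0xd4  0xd4 ]

→ t0 |47|61|08|f4|e2|c7|a1|d5|
→ t1 |47|40|61|ce|08|f8|f4|d4|
→ t2 |47|40|61|ce|ea|f8|a4|d4|
→ t3 |08|ea|f8|f8|f4|a4|d4|d4|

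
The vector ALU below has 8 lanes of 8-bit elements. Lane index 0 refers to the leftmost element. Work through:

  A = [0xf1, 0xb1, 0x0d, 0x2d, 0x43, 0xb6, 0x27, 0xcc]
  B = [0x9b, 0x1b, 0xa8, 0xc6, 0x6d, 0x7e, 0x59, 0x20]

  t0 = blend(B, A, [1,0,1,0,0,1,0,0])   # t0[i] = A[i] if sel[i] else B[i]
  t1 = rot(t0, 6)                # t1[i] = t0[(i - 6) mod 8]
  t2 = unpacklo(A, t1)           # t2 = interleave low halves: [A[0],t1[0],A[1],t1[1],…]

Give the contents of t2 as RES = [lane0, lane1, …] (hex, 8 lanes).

RES = [ 0xf1  0x0d  0xb1  0xc6  0x0d  0x6d  0x2d  0xb6 ]

t0 = [0xf1, 0x1b, 0x0d, 0xc6, 0x6d, 0xb6, 0x59, 0x20]
t1 = [0x0d, 0xc6, 0x6d, 0xb6, 0x59, 0x20, 0xf1, 0x1b]
t2 = [0xf1, 0x0d, 0xb1, 0xc6, 0x0d, 0x6d, 0x2d, 0xb6]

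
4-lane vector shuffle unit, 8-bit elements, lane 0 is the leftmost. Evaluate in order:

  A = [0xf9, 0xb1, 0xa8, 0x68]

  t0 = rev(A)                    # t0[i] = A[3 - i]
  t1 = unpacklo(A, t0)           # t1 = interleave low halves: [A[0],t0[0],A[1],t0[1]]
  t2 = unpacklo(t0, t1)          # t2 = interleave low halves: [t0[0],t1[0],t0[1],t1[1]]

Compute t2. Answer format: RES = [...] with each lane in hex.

RES = [ 0x68  0xf9  0xa8  0x68 ]

  t0: 68 a8 b1 f9
  t1: f9 68 b1 a8
  t2: 68 f9 a8 68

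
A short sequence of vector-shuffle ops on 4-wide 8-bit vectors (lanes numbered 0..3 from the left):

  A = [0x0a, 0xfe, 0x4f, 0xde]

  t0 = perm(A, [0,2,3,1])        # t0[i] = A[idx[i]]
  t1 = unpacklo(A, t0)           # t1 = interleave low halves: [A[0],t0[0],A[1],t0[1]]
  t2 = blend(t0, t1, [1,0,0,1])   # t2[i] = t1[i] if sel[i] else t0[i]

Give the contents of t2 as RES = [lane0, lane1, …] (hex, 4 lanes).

  t0: 0a 4f de fe
  t1: 0a 0a fe 4f
  t2: 0a 4f de 4f

RES = [ 0x0a  0x4f  0xde  0x4f ]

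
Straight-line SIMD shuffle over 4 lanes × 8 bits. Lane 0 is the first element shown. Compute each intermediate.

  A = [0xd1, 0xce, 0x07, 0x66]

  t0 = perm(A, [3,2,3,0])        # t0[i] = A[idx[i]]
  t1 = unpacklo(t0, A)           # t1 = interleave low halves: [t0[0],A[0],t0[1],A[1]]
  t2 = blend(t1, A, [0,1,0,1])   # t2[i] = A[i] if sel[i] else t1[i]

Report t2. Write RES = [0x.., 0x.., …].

→ t0 |66|07|66|d1|
→ t1 |66|d1|07|ce|
→ t2 |66|ce|07|66|

RES = [ 0x66  0xce  0x07  0x66 ]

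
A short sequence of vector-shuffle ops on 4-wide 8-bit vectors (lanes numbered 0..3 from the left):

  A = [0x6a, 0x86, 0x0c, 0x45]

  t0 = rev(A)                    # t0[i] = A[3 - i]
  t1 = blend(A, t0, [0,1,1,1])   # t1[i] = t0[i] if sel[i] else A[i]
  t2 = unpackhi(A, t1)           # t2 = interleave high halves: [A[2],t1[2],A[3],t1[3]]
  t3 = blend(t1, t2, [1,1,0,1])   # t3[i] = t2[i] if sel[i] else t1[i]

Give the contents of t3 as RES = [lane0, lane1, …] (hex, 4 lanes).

RES = [0x0c, 0x86, 0x86, 0x6a]

  t0: 45 0c 86 6a
  t1: 6a 0c 86 6a
  t2: 0c 86 45 6a
  t3: 0c 86 86 6a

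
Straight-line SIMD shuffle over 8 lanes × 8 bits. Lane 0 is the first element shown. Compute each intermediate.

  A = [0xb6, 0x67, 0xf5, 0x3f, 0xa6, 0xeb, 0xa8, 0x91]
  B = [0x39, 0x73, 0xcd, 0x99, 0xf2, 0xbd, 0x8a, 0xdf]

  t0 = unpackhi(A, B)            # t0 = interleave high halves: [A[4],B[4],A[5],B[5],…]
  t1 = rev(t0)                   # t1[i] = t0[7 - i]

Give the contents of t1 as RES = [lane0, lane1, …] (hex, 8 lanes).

  t0: a6 f2 eb bd a8 8a 91 df
  t1: df 91 8a a8 bd eb f2 a6

RES = [ 0xdf  0x91  0x8a  0xa8  0xbd  0xeb  0xf2  0xa6 ]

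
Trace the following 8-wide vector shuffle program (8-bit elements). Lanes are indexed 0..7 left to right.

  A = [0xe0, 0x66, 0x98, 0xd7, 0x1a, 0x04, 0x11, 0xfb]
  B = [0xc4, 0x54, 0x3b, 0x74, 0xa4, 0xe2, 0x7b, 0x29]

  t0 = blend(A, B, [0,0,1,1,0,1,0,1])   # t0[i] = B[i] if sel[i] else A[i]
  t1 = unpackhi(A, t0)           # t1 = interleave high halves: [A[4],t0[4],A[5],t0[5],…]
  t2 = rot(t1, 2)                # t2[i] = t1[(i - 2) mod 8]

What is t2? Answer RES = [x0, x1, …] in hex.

RES = [ 0xfb  0x29  0x1a  0x1a  0x04  0xe2  0x11  0x11 ]

→ t0 |e0|66|3b|74|1a|e2|11|29|
→ t1 |1a|1a|04|e2|11|11|fb|29|
→ t2 |fb|29|1a|1a|04|e2|11|11|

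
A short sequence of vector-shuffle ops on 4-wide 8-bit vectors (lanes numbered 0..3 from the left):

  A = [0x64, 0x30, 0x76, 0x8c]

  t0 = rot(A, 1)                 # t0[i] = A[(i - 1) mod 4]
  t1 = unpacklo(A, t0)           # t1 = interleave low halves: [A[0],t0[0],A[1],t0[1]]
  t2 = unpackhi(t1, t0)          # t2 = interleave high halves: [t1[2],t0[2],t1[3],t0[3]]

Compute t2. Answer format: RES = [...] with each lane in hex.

t0 = [0x8c, 0x64, 0x30, 0x76]
t1 = [0x64, 0x8c, 0x30, 0x64]
t2 = [0x30, 0x30, 0x64, 0x76]

RES = [ 0x30  0x30  0x64  0x76 ]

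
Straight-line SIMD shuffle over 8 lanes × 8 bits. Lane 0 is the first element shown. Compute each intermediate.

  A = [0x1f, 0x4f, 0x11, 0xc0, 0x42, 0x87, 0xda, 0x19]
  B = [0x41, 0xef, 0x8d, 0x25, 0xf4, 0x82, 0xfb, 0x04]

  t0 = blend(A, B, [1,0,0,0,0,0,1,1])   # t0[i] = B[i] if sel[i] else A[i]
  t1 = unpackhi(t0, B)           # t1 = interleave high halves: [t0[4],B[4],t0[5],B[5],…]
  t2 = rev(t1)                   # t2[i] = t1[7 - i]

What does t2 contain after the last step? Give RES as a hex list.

RES = [0x04, 0x04, 0xfb, 0xfb, 0x82, 0x87, 0xf4, 0x42]

  t0: 41 4f 11 c0 42 87 fb 04
  t1: 42 f4 87 82 fb fb 04 04
  t2: 04 04 fb fb 82 87 f4 42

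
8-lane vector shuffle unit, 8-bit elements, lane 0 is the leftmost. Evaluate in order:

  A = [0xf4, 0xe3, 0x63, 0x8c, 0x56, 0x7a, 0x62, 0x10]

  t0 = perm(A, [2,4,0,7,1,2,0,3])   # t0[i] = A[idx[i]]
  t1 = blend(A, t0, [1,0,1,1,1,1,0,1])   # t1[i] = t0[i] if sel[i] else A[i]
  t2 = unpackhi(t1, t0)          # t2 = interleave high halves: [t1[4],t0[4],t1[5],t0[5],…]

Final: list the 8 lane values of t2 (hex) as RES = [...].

  t0: 63 56 f4 10 e3 63 f4 8c
  t1: 63 e3 f4 10 e3 63 62 8c
  t2: e3 e3 63 63 62 f4 8c 8c

RES = [0xe3, 0xe3, 0x63, 0x63, 0x62, 0xf4, 0x8c, 0x8c]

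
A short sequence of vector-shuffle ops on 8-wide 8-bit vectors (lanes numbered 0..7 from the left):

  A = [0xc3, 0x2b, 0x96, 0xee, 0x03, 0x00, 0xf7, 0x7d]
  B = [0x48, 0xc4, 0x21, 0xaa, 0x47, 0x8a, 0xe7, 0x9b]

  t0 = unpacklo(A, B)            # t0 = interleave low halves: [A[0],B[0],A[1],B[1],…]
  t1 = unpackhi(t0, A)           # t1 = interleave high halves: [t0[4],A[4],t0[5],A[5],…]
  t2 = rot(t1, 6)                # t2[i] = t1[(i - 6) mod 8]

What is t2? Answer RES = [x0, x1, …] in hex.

RES = [0x21, 0x00, 0xee, 0xf7, 0xaa, 0x7d, 0x96, 0x03]

t0 = [0xc3, 0x48, 0x2b, 0xc4, 0x96, 0x21, 0xee, 0xaa]
t1 = [0x96, 0x03, 0x21, 0x00, 0xee, 0xf7, 0xaa, 0x7d]
t2 = [0x21, 0x00, 0xee, 0xf7, 0xaa, 0x7d, 0x96, 0x03]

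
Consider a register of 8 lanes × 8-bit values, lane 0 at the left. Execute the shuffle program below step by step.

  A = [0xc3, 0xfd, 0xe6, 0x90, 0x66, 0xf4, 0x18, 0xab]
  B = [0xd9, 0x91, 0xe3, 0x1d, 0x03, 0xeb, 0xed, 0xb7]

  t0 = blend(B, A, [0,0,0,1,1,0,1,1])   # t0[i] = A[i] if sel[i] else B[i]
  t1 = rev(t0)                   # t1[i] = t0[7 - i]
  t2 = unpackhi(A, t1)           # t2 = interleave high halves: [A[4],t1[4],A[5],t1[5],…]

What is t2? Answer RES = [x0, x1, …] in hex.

  t0: d9 91 e3 90 66 eb 18 ab
  t1: ab 18 eb 66 90 e3 91 d9
  t2: 66 90 f4 e3 18 91 ab d9

RES = [0x66, 0x90, 0xf4, 0xe3, 0x18, 0x91, 0xab, 0xd9]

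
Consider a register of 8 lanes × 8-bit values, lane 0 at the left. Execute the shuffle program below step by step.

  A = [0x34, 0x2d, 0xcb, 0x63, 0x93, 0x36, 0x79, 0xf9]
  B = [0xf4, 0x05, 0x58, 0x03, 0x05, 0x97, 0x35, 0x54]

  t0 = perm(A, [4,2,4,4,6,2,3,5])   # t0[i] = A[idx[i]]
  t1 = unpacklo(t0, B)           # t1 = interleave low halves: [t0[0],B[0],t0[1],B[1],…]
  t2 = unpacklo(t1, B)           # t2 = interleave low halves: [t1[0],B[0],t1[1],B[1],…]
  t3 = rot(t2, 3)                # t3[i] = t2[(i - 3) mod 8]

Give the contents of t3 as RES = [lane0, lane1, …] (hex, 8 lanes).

t0 = [0x93, 0xcb, 0x93, 0x93, 0x79, 0xcb, 0x63, 0x36]
t1 = [0x93, 0xf4, 0xcb, 0x05, 0x93, 0x58, 0x93, 0x03]
t2 = [0x93, 0xf4, 0xf4, 0x05, 0xcb, 0x58, 0x05, 0x03]
t3 = [0x58, 0x05, 0x03, 0x93, 0xf4, 0xf4, 0x05, 0xcb]

RES = [ 0x58  0x05  0x03  0x93  0xf4  0xf4  0x05  0xcb ]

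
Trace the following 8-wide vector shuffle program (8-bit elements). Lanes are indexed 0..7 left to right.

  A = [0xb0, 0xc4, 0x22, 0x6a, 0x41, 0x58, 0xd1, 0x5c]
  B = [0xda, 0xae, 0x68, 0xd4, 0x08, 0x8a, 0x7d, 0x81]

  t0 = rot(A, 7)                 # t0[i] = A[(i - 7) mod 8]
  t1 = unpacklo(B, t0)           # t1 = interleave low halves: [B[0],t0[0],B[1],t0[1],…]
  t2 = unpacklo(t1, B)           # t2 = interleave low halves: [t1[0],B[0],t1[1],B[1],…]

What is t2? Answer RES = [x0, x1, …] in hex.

RES = [0xda, 0xda, 0xc4, 0xae, 0xae, 0x68, 0x22, 0xd4]

  t0: c4 22 6a 41 58 d1 5c b0
  t1: da c4 ae 22 68 6a d4 41
  t2: da da c4 ae ae 68 22 d4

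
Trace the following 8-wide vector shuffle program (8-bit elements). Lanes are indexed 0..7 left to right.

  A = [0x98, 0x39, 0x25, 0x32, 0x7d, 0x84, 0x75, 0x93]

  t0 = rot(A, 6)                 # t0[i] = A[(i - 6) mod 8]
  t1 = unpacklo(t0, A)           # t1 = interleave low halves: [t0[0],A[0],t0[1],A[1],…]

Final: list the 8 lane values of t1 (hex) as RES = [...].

→ t0 |25|32|7d|84|75|93|98|39|
→ t1 |25|98|32|39|7d|25|84|32|

RES = [ 0x25  0x98  0x32  0x39  0x7d  0x25  0x84  0x32 ]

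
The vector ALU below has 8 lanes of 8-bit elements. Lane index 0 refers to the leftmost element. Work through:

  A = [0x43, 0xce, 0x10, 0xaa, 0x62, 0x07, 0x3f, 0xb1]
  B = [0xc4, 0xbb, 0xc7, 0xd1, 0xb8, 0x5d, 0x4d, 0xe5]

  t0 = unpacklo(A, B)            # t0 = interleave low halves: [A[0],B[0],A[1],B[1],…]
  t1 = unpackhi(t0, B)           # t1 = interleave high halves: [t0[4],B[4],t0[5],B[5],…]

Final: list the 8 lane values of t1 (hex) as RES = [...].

→ t0 |43|c4|ce|bb|10|c7|aa|d1|
→ t1 |10|b8|c7|5d|aa|4d|d1|e5|

RES = [0x10, 0xb8, 0xc7, 0x5d, 0xaa, 0x4d, 0xd1, 0xe5]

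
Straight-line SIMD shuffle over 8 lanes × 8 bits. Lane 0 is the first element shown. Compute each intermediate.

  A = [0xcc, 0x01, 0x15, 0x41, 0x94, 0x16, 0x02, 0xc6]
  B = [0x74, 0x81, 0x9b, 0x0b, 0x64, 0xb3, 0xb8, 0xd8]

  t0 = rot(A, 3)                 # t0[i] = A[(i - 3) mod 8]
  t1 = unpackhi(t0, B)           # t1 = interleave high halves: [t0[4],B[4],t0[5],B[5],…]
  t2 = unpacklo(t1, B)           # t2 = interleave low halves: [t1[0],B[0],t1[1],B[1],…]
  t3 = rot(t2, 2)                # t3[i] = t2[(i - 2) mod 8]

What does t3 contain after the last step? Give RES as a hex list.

RES = [0xb3, 0x0b, 0x01, 0x74, 0x64, 0x81, 0x15, 0x9b]

  t0: 16 02 c6 cc 01 15 41 94
  t1: 01 64 15 b3 41 b8 94 d8
  t2: 01 74 64 81 15 9b b3 0b
  t3: b3 0b 01 74 64 81 15 9b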